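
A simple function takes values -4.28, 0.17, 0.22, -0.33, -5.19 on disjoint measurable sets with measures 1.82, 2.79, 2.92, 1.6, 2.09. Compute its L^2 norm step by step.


Step 1: Compute |f_i|^2 for each value:
  |-4.28|^2 = 18.3184
  |0.17|^2 = 0.0289
  |0.22|^2 = 0.0484
  |-0.33|^2 = 0.1089
  |-5.19|^2 = 26.9361
Step 2: Multiply by measures and sum:
  18.3184 * 1.82 = 33.339488
  0.0289 * 2.79 = 0.080631
  0.0484 * 2.92 = 0.141328
  0.1089 * 1.6 = 0.17424
  26.9361 * 2.09 = 56.296449
Sum = 33.339488 + 0.080631 + 0.141328 + 0.17424 + 56.296449 = 90.032136
Step 3: Take the p-th root:
||f||_2 = (90.032136)^(1/2) = 9.488527


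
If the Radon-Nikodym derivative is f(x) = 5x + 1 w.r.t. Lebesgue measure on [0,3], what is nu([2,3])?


nu(A) = integral_A (dnu/dmu) dmu = integral_2^3 (5x + 1) dx
Step 1: Antiderivative F(x) = (5/2)x^2 + 1x
Step 2: F(3) = (5/2)*3^2 + 1*3 = 22.5 + 3 = 25.5
Step 3: F(2) = (5/2)*2^2 + 1*2 = 10 + 2 = 12
Step 4: nu([2,3]) = F(3) - F(2) = 25.5 - 12 = 13.5


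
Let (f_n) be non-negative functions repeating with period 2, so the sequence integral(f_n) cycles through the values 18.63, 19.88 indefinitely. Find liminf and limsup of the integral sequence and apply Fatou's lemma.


The sequence (integral(f_n)) is periodic with period 2, repeating the values 18.63, 19.88 indefinitely.
Step 1: For a periodic sequence, every tail (a_m, a_(m+1), ...) contains all 2 period values infinitely often.
Step 2: Hence inf of every tail = min of the period values = min(18.63, 19.88) = 18.63.
        liminf_n integral(f_n) = sup over m of (inf of tail from m) = 18.63.
Step 3: Similarly sup of every tail = max of the period values = 19.88.
        limsup_n integral(f_n) = 19.88.
Step 4: Fatou's lemma: integral(liminf_n f_n) <= liminf_n integral(f_n) = 18.63.
        So the integral of the pointwise liminf is at most 18.63.


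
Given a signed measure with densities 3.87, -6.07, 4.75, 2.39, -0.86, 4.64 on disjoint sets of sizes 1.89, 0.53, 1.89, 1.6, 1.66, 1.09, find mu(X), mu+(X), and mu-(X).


Step 1: Compute signed measure on each set:
  Set 1: 3.87 * 1.89 = 7.3143
  Set 2: -6.07 * 0.53 = -3.2171
  Set 3: 4.75 * 1.89 = 8.9775
  Set 4: 2.39 * 1.6 = 3.824
  Set 5: -0.86 * 1.66 = -1.4276
  Set 6: 4.64 * 1.09 = 5.0576
Step 2: Total signed measure = (7.3143) + (-3.2171) + (8.9775) + (3.824) + (-1.4276) + (5.0576)
     = 20.5287
Step 3: Positive part mu+(X) = sum of positive contributions = 25.1734
Step 4: Negative part mu-(X) = |sum of negative contributions| = 4.6447


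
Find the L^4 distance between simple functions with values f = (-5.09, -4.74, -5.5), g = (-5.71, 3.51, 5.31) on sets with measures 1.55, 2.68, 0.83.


Step 1: Compute differences f_i - g_i:
  -5.09 - -5.71 = 0.62
  -4.74 - 3.51 = -8.25
  -5.5 - 5.31 = -10.81
Step 2: Compute |diff|^4 * measure for each set:
  |0.62|^4 * 1.55 = 0.147763 * 1.55 = 0.229033
  |-8.25|^4 * 2.68 = 4632.503906 * 2.68 = 12415.110469
  |-10.81|^4 * 0.83 = 13655.348107 * 0.83 = 11333.938929
Step 3: Sum = 23749.278431
Step 4: ||f-g||_4 = (23749.278431)^(1/4) = 12.414025


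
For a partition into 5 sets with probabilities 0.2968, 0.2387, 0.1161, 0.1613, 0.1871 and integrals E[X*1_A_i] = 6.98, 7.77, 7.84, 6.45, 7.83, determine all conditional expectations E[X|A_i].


For each cell A_i: E[X|A_i] = E[X*1_A_i] / P(A_i)
Step 1: E[X|A_1] = 6.98 / 0.2968 = 23.51752
Step 2: E[X|A_2] = 7.77 / 0.2387 = 32.55132
Step 3: E[X|A_3] = 7.84 / 0.1161 = 67.527993
Step 4: E[X|A_4] = 6.45 / 0.1613 = 39.987601
Step 5: E[X|A_5] = 7.83 / 0.1871 = 41.849278
Verification: E[X] = sum E[X*1_A_i] = 6.98 + 7.77 + 7.84 + 6.45 + 7.83 = 36.87


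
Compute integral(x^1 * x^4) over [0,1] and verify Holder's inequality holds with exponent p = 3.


Step 1: Exact integral of f*g = integral(x^5, 0, 1) = 1/6
     = 0.166667
Step 2: Holder bound with p=3, q=1.5:
  ||f||_p = (integral x^3 dx)^(1/3) = (1/4)^(1/3) = 0.629961
  ||g||_q = (integral x^6 dx)^(1/1.5) = (1/7)^(1/1.5) = 0.273276
Step 3: Holder bound = ||f||_p * ||g||_q = 0.629961 * 0.273276 = 0.172153
Verification: 0.166667 <= 0.172153 (Holder holds)


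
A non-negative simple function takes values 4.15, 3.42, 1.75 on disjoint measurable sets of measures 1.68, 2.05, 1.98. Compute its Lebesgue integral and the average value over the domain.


Step 1: Integral = sum(value_i * measure_i)
= 4.15*1.68 + 3.42*2.05 + 1.75*1.98
= 6.972 + 7.011 + 3.465
= 17.448
Step 2: Total measure of domain = 1.68 + 2.05 + 1.98 = 5.71
Step 3: Average value = 17.448 / 5.71 = 3.055692


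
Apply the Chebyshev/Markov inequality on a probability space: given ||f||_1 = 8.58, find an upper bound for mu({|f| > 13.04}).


Chebyshev/Markov inequality: mu(|f| > eps) <= (||f||_p / eps)^p
Step 1: ||f||_1 / eps = 8.58 / 13.04 = 0.657975
Step 2: Raise to power p = 1:
  (0.657975)^1 = 0.657975
Step 3: Therefore mu(|f| > 13.04) <= 0.657975


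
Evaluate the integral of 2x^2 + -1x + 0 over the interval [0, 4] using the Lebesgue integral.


The Lebesgue integral of a Riemann-integrable function agrees with the Riemann integral.
Antiderivative F(x) = (2/3)x^3 + (-1/2)x^2 + 0x
F(4) = (2/3)*4^3 + (-1/2)*4^2 + 0*4
     = (2/3)*64 + (-1/2)*16 + 0*4
     = 42.666667 + -8 + 0
     = 34.666667
F(0) = 0.0
Integral = F(4) - F(0) = 34.666667 - 0.0 = 34.666667


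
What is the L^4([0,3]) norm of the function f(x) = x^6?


Step 1: ||f||_4 = (integral_0^3 |x^6|^4 dx)^(1/4)
     = (integral_0^3 x^24 dx)^(1/4)
Step 2: integral_0^3 x^24 dx = [x^25/(25)] from 0 to 3 = 3^25/25
     = 847288609443/25 = 3.389154e+10
Step 3: ||f||_4 = (3.389154e+10)^(1/4) = 429.064753


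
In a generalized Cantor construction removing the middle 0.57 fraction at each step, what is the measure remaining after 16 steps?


Step 1: At each step, fraction remaining = 1 - 0.57 = 0.43
Step 2: After 16 steps, measure = (0.43)^16
Result = 1.366140e-06


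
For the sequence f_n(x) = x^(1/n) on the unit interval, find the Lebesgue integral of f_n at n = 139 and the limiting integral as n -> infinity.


At n = 139: f_139(x) = x^(1/139).
Step 1: integral(x^(1/139), 0, 1) = [x^(1/139+1) / (1/139+1)] from 0 to 1
     = 1 / (1/139 + 1) = 1 / ((139+1)/139) = 139/(139+1)
     = 139/140 = 0.992857
Step 2: As n -> infinity, f_n(x) = x^(1/n) -> 1 for x in (0,1], and f_n is increasing in n.
By MCT, lim_n integral(f_n) = integral(lim_n f_n) = integral(1, 0, 1) = 1.
Step 3: Verify convergence: 139/140 = 0.992857 -> 1


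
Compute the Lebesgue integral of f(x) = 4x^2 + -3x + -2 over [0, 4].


The Lebesgue integral of a Riemann-integrable function agrees with the Riemann integral.
Antiderivative F(x) = (4/3)x^3 + (-3/2)x^2 + -2x
F(4) = (4/3)*4^3 + (-3/2)*4^2 + -2*4
     = (4/3)*64 + (-3/2)*16 + -2*4
     = 85.333333 + -24 + -8
     = 53.333333
F(0) = 0.0
Integral = F(4) - F(0) = 53.333333 - 0.0 = 53.333333


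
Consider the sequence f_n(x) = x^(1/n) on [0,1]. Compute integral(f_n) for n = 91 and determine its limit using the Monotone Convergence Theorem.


At n = 91: f_91(x) = x^(1/91).
Step 1: integral(x^(1/91), 0, 1) = [x^(1/91+1) / (1/91+1)] from 0 to 1
     = 1 / (1/91 + 1) = 1 / ((91+1)/91) = 91/(91+1)
     = 91/92 = 0.98913
Step 2: As n -> infinity, f_n(x) = x^(1/n) -> 1 for x in (0,1], and f_n is increasing in n.
By MCT, lim_n integral(f_n) = integral(lim_n f_n) = integral(1, 0, 1) = 1.
Step 3: Verify convergence: 91/92 = 0.98913 -> 1


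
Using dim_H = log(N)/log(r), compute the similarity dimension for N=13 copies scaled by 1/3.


For a self-similar set with N copies scaled by 1/r:
dim_H = log(N)/log(r) = log(13)/log(3)
= 2.564949/1.098612
= 2.334718


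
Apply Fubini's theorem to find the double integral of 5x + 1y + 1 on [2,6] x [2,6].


By Fubini, integrate in x first, then y.
Step 1: Fix y, integrate over x in [2,6]:
  integral(5x + 1y + 1, x=2..6)
  = 5*(6^2 - 2^2)/2 + (1y + 1)*(6 - 2)
  = 80 + (1y + 1)*4
  = 80 + 4y + 4
  = 84 + 4y
Step 2: Integrate over y in [2,6]:
  integral(84 + 4y, y=2..6)
  = 84*4 + 4*(6^2 - 2^2)/2
  = 336 + 64
  = 400


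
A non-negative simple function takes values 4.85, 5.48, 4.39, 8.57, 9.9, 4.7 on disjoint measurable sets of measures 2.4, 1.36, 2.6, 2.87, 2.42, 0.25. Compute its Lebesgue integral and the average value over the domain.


Step 1: Integral = sum(value_i * measure_i)
= 4.85*2.4 + 5.48*1.36 + 4.39*2.6 + 8.57*2.87 + 9.9*2.42 + 4.7*0.25
= 11.64 + 7.4528 + 11.414 + 24.5959 + 23.958 + 1.175
= 80.2357
Step 2: Total measure of domain = 2.4 + 1.36 + 2.6 + 2.87 + 2.42 + 0.25 = 11.9
Step 3: Average value = 80.2357 / 11.9 = 6.742496


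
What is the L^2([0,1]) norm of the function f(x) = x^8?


Step 1: ||f||_2 = (integral_0^1 |x^8|^2 dx)^(1/2)
     = (integral_0^1 x^16 dx)^(1/2)
Step 2: integral_0^1 x^16 dx = [x^17/(17)] from 0 to 1 = 1^17/17
     = 1/17 = 0.058824
Step 3: ||f||_2 = (0.058824)^(1/2) = 0.242536


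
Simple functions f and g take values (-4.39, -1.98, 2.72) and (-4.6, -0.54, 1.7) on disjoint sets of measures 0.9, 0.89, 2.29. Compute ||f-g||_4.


Step 1: Compute differences f_i - g_i:
  -4.39 - -4.6 = 0.21
  -1.98 - -0.54 = -1.44
  2.72 - 1.7 = 1.02
Step 2: Compute |diff|^4 * measure for each set:
  |0.21|^4 * 0.9 = 0.001945 * 0.9 = 0.00175
  |-1.44|^4 * 0.89 = 4.299817 * 0.89 = 3.826837
  |1.02|^4 * 2.29 = 1.082432 * 2.29 = 2.47877
Step 3: Sum = 6.307357
Step 4: ||f-g||_4 = (6.307357)^(1/4) = 1.584754


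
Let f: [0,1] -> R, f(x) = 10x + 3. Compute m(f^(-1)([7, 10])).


f^(-1)([7, 10]) = {x : 7 <= 10x + 3 <= 10}
Solving: (7 - 3)/10 <= x <= (10 - 3)/10
= [0.4, 0.7]
Intersecting with [0,1]: [0.4, 0.7]
Measure = 0.7 - 0.4 = 0.3


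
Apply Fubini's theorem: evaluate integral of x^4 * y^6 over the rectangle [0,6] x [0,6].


By Fubini's theorem, the double integral factors as a product of single integrals:
Step 1: integral_0^6 x^4 dx = [x^5/5] from 0 to 6
     = 6^5/5 = 1555.2
Step 2: integral_0^6 y^6 dy = [y^7/7] from 0 to 6
     = 6^7/7 = 39990.857143
Step 3: Double integral = 1555.2 * 39990.857143 = 6.219378e+07


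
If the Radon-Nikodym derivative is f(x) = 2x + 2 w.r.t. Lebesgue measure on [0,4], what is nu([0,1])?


nu(A) = integral_A (dnu/dmu) dmu = integral_0^1 (2x + 2) dx
Step 1: Antiderivative F(x) = (2/2)x^2 + 2x
Step 2: F(1) = (2/2)*1^2 + 2*1 = 1 + 2 = 3
Step 3: F(0) = (2/2)*0^2 + 2*0 = 0.0 + 0 = 0.0
Step 4: nu([0,1]) = F(1) - F(0) = 3 - 0.0 = 3


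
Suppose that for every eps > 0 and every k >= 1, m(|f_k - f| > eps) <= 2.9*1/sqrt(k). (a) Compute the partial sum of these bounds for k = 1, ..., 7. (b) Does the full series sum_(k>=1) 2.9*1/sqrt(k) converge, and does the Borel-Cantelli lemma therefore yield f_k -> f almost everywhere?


Step 1: List the terms 2.9*1/sqrt(k) for k = 1 to 7:
  k=1: 2.9
  k=2: 2.05061
  k=3: 1.674316
  k=4: 1.45
  k=5: 1.296919
  k=6: 1.18392
  k=7: 1.096097
Step 2: Partial sum = 2.9 + 2.05061 + 1.674316 + 1.45 + 1.296919 + 1.18392 + 1.096097
     = 11.651862
Step 3: The full series sum_(k>=1) 2.9*1/sqrt(k) diverges (p-series with p = 1/2 <= 1; a nonzero constant multiple of a divergent series diverges).
Step 4: The (first) Borel-Cantelli lemma requires a summable sequence of measures, so it does not apply here;
        from this bound alone no conclusion about a.e. convergence can be drawn (convergence in measure still
        gives an a.e.-convergent subsequence, but not a.e. convergence of the whole sequence).
Conclusion: series diverges; Borel-Cantelli is inconclusive about a.e. convergence of f_k.


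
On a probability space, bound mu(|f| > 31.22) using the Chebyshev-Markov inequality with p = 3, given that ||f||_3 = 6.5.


Chebyshev/Markov inequality: mu(|f| > eps) <= (||f||_p / eps)^p
Step 1: ||f||_3 / eps = 6.5 / 31.22 = 0.2082
Step 2: Raise to power p = 3:
  (0.2082)^3 = 0.009025
Step 3: Therefore mu(|f| > 31.22) <= 0.009025


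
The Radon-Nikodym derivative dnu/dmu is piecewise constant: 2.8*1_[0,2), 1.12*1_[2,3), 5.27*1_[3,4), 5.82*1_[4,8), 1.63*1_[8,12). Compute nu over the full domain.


Integrate each piece of the Radon-Nikodym derivative:
Step 1: integral_0^2 2.8 dx = 2.8*(2-0) = 2.8*2 = 5.6
Step 2: integral_2^3 1.12 dx = 1.12*(3-2) = 1.12*1 = 1.12
Step 3: integral_3^4 5.27 dx = 5.27*(4-3) = 5.27*1 = 5.27
Step 4: integral_4^8 5.82 dx = 5.82*(8-4) = 5.82*4 = 23.28
Step 5: integral_8^12 1.63 dx = 1.63*(12-8) = 1.63*4 = 6.52
Total: 5.6 + 1.12 + 5.27 + 23.28 + 6.52 = 41.79


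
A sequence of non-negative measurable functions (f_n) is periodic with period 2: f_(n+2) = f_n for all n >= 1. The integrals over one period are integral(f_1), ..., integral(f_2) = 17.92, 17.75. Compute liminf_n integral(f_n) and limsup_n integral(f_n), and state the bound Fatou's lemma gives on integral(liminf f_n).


The sequence (integral(f_n)) is periodic with period 2, repeating the values 17.92, 17.75 indefinitely.
Step 1: For a periodic sequence, every tail (a_m, a_(m+1), ...) contains all 2 period values infinitely often.
Step 2: Hence inf of every tail = min of the period values = min(17.92, 17.75) = 17.75.
        liminf_n integral(f_n) = sup over m of (inf of tail from m) = 17.75.
Step 3: Similarly sup of every tail = max of the period values = 17.92.
        limsup_n integral(f_n) = 17.92.
Step 4: Fatou's lemma: integral(liminf_n f_n) <= liminf_n integral(f_n) = 17.75.
        So the integral of the pointwise liminf is at most 17.75.


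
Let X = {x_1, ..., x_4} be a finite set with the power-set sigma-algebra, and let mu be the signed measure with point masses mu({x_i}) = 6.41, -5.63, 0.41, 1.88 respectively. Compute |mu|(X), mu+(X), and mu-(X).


Step 1: Every measurable set is a union of atoms (the cells / points), so a Hahn decomposition is
  obtained by grouping atoms by sign: P = union of atoms with mu > 0, N = union of the remaining atoms.
  Atoms in P (indices): 1, 3, 4;  atoms in N (indices): 2
  Positive values: 6.41, 0.41, 1.88
  Negative values: -5.63
Step 2: mu+(X) = mu(P) = sum of positive atom values = 8.7
Step 3: mu-(X) = -mu(N) = sum of |negative atom values| = 5.63
Step 4: |mu|(X) = mu+(X) + mu-(X) = 8.7 + 5.63 = 14.33


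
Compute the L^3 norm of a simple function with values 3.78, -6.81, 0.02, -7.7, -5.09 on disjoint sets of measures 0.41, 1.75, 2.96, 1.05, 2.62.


Step 1: Compute |f_i|^3 for each value:
  |3.78|^3 = 54.010152
  |-6.81|^3 = 315.821241
  |0.02|^3 = 8.000000e-06
  |-7.7|^3 = 456.533
  |-5.09|^3 = 131.872229
Step 2: Multiply by measures and sum:
  54.010152 * 0.41 = 22.144162
  315.821241 * 1.75 = 552.687172
  8.000000e-06 * 2.96 = 2.368000e-05
  456.533 * 1.05 = 479.35965
  131.872229 * 2.62 = 345.50524
Sum = 22.144162 + 552.687172 + 2.368000e-05 + 479.35965 + 345.50524 = 1399.696248
Step 3: Take the p-th root:
||f||_3 = (1399.696248)^(1/3) = 11.18608


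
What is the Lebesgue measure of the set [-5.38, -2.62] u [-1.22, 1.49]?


For pairwise disjoint intervals, m(union) = sum of lengths.
= (-2.62 - -5.38) + (1.49 - -1.22)
= 2.76 + 2.71
= 5.47


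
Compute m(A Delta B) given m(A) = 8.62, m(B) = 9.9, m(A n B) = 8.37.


m(A Delta B) = m(A) + m(B) - 2*m(A n B)
= 8.62 + 9.9 - 2*8.37
= 8.62 + 9.9 - 16.74
= 1.78


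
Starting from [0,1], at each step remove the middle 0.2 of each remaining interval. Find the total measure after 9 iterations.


Step 1: At each step, fraction remaining = 1 - 0.2 = 0.8
Step 2: After 9 steps, measure = (0.8)^9
Result = 0.134218


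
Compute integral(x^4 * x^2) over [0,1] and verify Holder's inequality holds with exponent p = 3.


Step 1: Exact integral of f*g = integral(x^6, 0, 1) = 1/7
     = 0.142857
Step 2: Holder bound with p=3, q=1.5:
  ||f||_p = (integral x^12 dx)^(1/3) = (1/13)^(1/3) = 0.42529
  ||g||_q = (integral x^3 dx)^(1/1.5) = (1/4)^(1/1.5) = 0.39685
Step 3: Holder bound = ||f||_p * ||g||_q = 0.42529 * 0.39685 = 0.168777
Verification: 0.142857 <= 0.168777 (Holder holds)


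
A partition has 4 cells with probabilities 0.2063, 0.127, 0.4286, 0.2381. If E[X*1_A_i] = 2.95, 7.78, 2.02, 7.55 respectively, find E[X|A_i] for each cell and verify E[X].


For each cell A_i: E[X|A_i] = E[X*1_A_i] / P(A_i)
Step 1: E[X|A_1] = 2.95 / 0.2063 = 14.299564
Step 2: E[X|A_2] = 7.78 / 0.127 = 61.259843
Step 3: E[X|A_3] = 2.02 / 0.4286 = 4.713019
Step 4: E[X|A_4] = 7.55 / 0.2381 = 31.709366
Verification: E[X] = sum E[X*1_A_i] = 2.95 + 7.78 + 2.02 + 7.55 = 20.3


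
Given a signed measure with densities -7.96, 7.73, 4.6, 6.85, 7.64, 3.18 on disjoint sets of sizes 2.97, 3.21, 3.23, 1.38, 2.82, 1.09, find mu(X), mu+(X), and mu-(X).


Step 1: Compute signed measure on each set:
  Set 1: -7.96 * 2.97 = -23.6412
  Set 2: 7.73 * 3.21 = 24.8133
  Set 3: 4.6 * 3.23 = 14.858
  Set 4: 6.85 * 1.38 = 9.453
  Set 5: 7.64 * 2.82 = 21.5448
  Set 6: 3.18 * 1.09 = 3.4662
Step 2: Total signed measure = (-23.6412) + (24.8133) + (14.858) + (9.453) + (21.5448) + (3.4662)
     = 50.4941
Step 3: Positive part mu+(X) = sum of positive contributions = 74.1353
Step 4: Negative part mu-(X) = |sum of negative contributions| = 23.6412


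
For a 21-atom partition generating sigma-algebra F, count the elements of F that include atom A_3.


Each element of F is a union of some subset S of the 21 atoms.
The element contains A_3 iff A_3 is in S.
So we count subsets S of {A_1,...,A_21} with A_3 in S: choose freely among the other 20 atoms.
Count = 2^(21-1) = 2^20 = 1048576.


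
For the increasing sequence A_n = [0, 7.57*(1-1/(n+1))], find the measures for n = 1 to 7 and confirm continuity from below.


By continuity of measure from below: if A_n increases to A, then m(A_n) -> m(A).
Here A = [0, 7.57], so m(A) = 7.57
Step 1: a_1 = 7.57*(1 - 1/2) = 3.785, m(A_1) = 3.785
Step 2: a_2 = 7.57*(1 - 1/3) = 5.0467, m(A_2) = 5.0467
Step 3: a_3 = 7.57*(1 - 1/4) = 5.6775, m(A_3) = 5.6775
Step 4: a_4 = 7.57*(1 - 1/5) = 6.056, m(A_4) = 6.056
Step 5: a_5 = 7.57*(1 - 1/6) = 6.3083, m(A_5) = 6.3083
Step 6: a_6 = 7.57*(1 - 1/7) = 6.4886, m(A_6) = 6.4886
Step 7: a_7 = 7.57*(1 - 1/8) = 6.6238, m(A_7) = 6.6238
Limit: m(A_n) -> m([0,7.57]) = 7.57


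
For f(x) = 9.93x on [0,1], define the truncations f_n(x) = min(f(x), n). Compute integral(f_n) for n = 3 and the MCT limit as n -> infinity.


f(x) = 9.93x on [0,1]; f_n(x) = min(9.93x, n). At n = 3:
Step 1: f(x) reaches 3 at x = 3/9.93 = 0.302115
Step 2: integral(f_3) = integral(9.93x, 0, 0.302115) + integral(3, 0.302115, 1)
       = 9.93*0.302115^2/2 + 3*(1 - 0.302115)
       = 0.453172 + 2.093656
       = 2.546828
Step 3: As n -> infinity, f_n increases to f, so by MCT integral(f_n) -> integral(f) = 9.93/2 = 4.965.
Convergence: integral(f_3) = 2.546828 -> 4.965 as n -> infinity


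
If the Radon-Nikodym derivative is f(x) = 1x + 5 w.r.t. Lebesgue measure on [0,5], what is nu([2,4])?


nu(A) = integral_A (dnu/dmu) dmu = integral_2^4 (1x + 5) dx
Step 1: Antiderivative F(x) = (1/2)x^2 + 5x
Step 2: F(4) = (1/2)*4^2 + 5*4 = 8 + 20 = 28
Step 3: F(2) = (1/2)*2^2 + 5*2 = 2 + 10 = 12
Step 4: nu([2,4]) = F(4) - F(2) = 28 - 12 = 16


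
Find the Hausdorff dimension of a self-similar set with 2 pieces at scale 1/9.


For a self-similar set with N copies scaled by 1/r:
dim_H = log(N)/log(r) = log(2)/log(9)
= 0.693147/2.197225
= 0.315465


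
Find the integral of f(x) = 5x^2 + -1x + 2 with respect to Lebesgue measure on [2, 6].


The Lebesgue integral of a Riemann-integrable function agrees with the Riemann integral.
Antiderivative F(x) = (5/3)x^3 + (-1/2)x^2 + 2x
F(6) = (5/3)*6^3 + (-1/2)*6^2 + 2*6
     = (5/3)*216 + (-1/2)*36 + 2*6
     = 360 + -18 + 12
     = 354
F(2) = 15.333333
Integral = F(6) - F(2) = 354 - 15.333333 = 338.666667


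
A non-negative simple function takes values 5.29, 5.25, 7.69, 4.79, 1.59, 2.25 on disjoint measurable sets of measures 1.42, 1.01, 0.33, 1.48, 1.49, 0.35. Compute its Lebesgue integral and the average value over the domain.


Step 1: Integral = sum(value_i * measure_i)
= 5.29*1.42 + 5.25*1.01 + 7.69*0.33 + 4.79*1.48 + 1.59*1.49 + 2.25*0.35
= 7.5118 + 5.3025 + 2.5377 + 7.0892 + 2.3691 + 0.7875
= 25.5978
Step 2: Total measure of domain = 1.42 + 1.01 + 0.33 + 1.48 + 1.49 + 0.35 = 6.08
Step 3: Average value = 25.5978 / 6.08 = 4.210164


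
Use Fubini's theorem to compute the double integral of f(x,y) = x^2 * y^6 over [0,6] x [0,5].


By Fubini's theorem, the double integral factors as a product of single integrals:
Step 1: integral_0^6 x^2 dx = [x^3/3] from 0 to 6
     = 6^3/3 = 72
Step 2: integral_0^5 y^6 dy = [y^7/7] from 0 to 5
     = 5^7/7 = 11160.714286
Step 3: Double integral = 72 * 11160.714286 = 803571.428571


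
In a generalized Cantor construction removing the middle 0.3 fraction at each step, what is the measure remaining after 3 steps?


Step 1: At each step, fraction remaining = 1 - 0.3 = 0.7
Step 2: After 3 steps, measure = (0.7)^3
Step 3: Computing the power step by step:
  After step 1: 0.7
  After step 2: 0.49
  After step 3: 0.343
Result = 0.343


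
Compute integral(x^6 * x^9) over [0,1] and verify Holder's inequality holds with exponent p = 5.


Step 1: Exact integral of f*g = integral(x^15, 0, 1) = 1/16
     = 0.0625
Step 2: Holder bound with p=5, q=1.25:
  ||f||_p = (integral x^30 dx)^(1/5) = (1/31)^(1/5) = 0.503185
  ||g||_q = (integral x^11.25 dx)^(1/1.25) = (1/12.25)^(1/1.25) = 0.134738
Step 3: Holder bound = ||f||_p * ||g||_q = 0.503185 * 0.134738 = 0.067798
Verification: 0.0625 <= 0.067798 (Holder holds)


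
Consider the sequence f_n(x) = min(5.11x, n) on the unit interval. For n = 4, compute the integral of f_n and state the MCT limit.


f(x) = 5.11x on [0,1]; f_n(x) = min(5.11x, n). At n = 4:
Step 1: f(x) reaches 4 at x = 4/5.11 = 0.782779
Step 2: integral(f_4) = integral(5.11x, 0, 0.782779) + integral(4, 0.782779, 1)
       = 5.11*0.782779^2/2 + 4*(1 - 0.782779)
       = 1.565558 + 0.868885
       = 2.434442
Step 3: As n -> infinity, f_n increases to f, so by MCT integral(f_n) -> integral(f) = 5.11/2 = 2.555.
Convergence: integral(f_4) = 2.434442 -> 2.555 as n -> infinity


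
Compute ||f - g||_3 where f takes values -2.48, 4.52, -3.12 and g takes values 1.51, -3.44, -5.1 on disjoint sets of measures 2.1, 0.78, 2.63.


Step 1: Compute differences f_i - g_i:
  -2.48 - 1.51 = -3.99
  4.52 - -3.44 = 7.96
  -3.12 - -5.1 = 1.98
Step 2: Compute |diff|^3 * measure for each set:
  |-3.99|^3 * 2.1 = 63.521199 * 2.1 = 133.394518
  |7.96|^3 * 0.78 = 504.358336 * 0.78 = 393.399502
  |1.98|^3 * 2.63 = 7.762392 * 2.63 = 20.415091
Step 3: Sum = 547.209111
Step 4: ||f-g||_3 = (547.209111)^(1/3) = 8.179331


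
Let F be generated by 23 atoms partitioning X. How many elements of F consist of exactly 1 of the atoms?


Each element of F is a union of some subset of the 23 atoms.
Elements that are unions of exactly 1 atoms correspond to 1-element subsets of the 23 atoms.
Count = C(23, 1) = 23! / (1! * 22!) = 23.


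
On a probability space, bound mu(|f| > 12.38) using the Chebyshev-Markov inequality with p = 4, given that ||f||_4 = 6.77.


Chebyshev/Markov inequality: mu(|f| > eps) <= (||f||_p / eps)^p
Step 1: ||f||_4 / eps = 6.77 / 12.38 = 0.54685
Step 2: Raise to power p = 4:
  (0.54685)^4 = 0.089428
Step 3: Therefore mu(|f| > 12.38) <= 0.089428


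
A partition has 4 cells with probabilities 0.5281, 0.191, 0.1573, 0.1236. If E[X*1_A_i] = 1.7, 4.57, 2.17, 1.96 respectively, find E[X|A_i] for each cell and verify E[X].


For each cell A_i: E[X|A_i] = E[X*1_A_i] / P(A_i)
Step 1: E[X|A_1] = 1.7 / 0.5281 = 3.219087
Step 2: E[X|A_2] = 4.57 / 0.191 = 23.926702
Step 3: E[X|A_3] = 2.17 / 0.1573 = 13.795296
Step 4: E[X|A_4] = 1.96 / 0.1236 = 15.857605
Verification: E[X] = sum E[X*1_A_i] = 1.7 + 4.57 + 2.17 + 1.96 = 10.4


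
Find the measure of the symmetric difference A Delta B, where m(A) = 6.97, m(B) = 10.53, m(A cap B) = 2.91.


m(A Delta B) = m(A) + m(B) - 2*m(A n B)
= 6.97 + 10.53 - 2*2.91
= 6.97 + 10.53 - 5.82
= 11.68


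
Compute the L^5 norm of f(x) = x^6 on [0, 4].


Step 1: ||f||_5 = (integral_0^4 |x^6|^5 dx)^(1/5)
     = (integral_0^4 x^30 dx)^(1/5)
Step 2: integral_0^4 x^30 dx = [x^31/(31)] from 0 to 4 = 4^31/31
     = 4611686018427387904/31 = 1.487641e+17
Step 3: ||f||_5 = (1.487641e+17)^(1/5) = 2719.566028


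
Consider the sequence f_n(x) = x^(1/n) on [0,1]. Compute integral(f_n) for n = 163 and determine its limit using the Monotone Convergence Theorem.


At n = 163: f_163(x) = x^(1/163).
Step 1: integral(x^(1/163), 0, 1) = [x^(1/163+1) / (1/163+1)] from 0 to 1
     = 1 / (1/163 + 1) = 1 / ((163+1)/163) = 163/(163+1)
     = 163/164 = 0.993902
Step 2: As n -> infinity, f_n(x) = x^(1/n) -> 1 for x in (0,1], and f_n is increasing in n.
By MCT, lim_n integral(f_n) = integral(lim_n f_n) = integral(1, 0, 1) = 1.
Step 3: Verify convergence: 163/164 = 0.993902 -> 1


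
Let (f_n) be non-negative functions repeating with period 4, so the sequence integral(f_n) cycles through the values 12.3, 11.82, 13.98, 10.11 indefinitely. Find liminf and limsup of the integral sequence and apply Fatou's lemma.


The sequence (integral(f_n)) is periodic with period 4, repeating the values 12.3, 11.82, 13.98, 10.11 indefinitely.
Step 1: For a periodic sequence, every tail (a_m, a_(m+1), ...) contains all 4 period values infinitely often.
Step 2: Hence inf of every tail = min of the period values = min(12.3, 11.82, 13.98, 10.11) = 10.11.
        liminf_n integral(f_n) = sup over m of (inf of tail from m) = 10.11.
Step 3: Similarly sup of every tail = max of the period values = 13.98.
        limsup_n integral(f_n) = 13.98.
Step 4: Fatou's lemma: integral(liminf_n f_n) <= liminf_n integral(f_n) = 10.11.
        So the integral of the pointwise liminf is at most 10.11.


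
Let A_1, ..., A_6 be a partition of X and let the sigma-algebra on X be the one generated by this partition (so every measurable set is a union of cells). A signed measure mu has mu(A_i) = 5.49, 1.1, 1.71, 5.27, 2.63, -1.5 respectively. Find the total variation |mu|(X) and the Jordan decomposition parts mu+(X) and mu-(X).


Step 1: Every measurable set is a union of atoms (the cells / points), so a Hahn decomposition is
  obtained by grouping atoms by sign: P = union of atoms with mu > 0, N = union of the remaining atoms.
  Atoms in P (indices): 1, 2, 3, 4, 5;  atoms in N (indices): 6
  Positive values: 5.49, 1.1, 1.71, 5.27, 2.63
  Negative values: -1.5
Step 2: mu+(X) = mu(P) = sum of positive atom values = 16.2
Step 3: mu-(X) = -mu(N) = sum of |negative atom values| = 1.5
Step 4: |mu|(X) = mu+(X) + mu-(X) = 16.2 + 1.5 = 17.7


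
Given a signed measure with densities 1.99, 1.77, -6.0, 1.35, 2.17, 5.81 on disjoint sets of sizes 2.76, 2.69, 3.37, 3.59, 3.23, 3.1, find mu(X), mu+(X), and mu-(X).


Step 1: Compute signed measure on each set:
  Set 1: 1.99 * 2.76 = 5.4924
  Set 2: 1.77 * 2.69 = 4.7613
  Set 3: -6.0 * 3.37 = -20.22
  Set 4: 1.35 * 3.59 = 4.8465
  Set 5: 2.17 * 3.23 = 7.0091
  Set 6: 5.81 * 3.1 = 18.011
Step 2: Total signed measure = (5.4924) + (4.7613) + (-20.22) + (4.8465) + (7.0091) + (18.011)
     = 19.9003
Step 3: Positive part mu+(X) = sum of positive contributions = 40.1203
Step 4: Negative part mu-(X) = |sum of negative contributions| = 20.22


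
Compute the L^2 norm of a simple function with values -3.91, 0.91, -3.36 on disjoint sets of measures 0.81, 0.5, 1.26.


Step 1: Compute |f_i|^2 for each value:
  |-3.91|^2 = 15.2881
  |0.91|^2 = 0.8281
  |-3.36|^2 = 11.2896
Step 2: Multiply by measures and sum:
  15.2881 * 0.81 = 12.383361
  0.8281 * 0.5 = 0.41405
  11.2896 * 1.26 = 14.224896
Sum = 12.383361 + 0.41405 + 14.224896 = 27.022307
Step 3: Take the p-th root:
||f||_2 = (27.022307)^(1/2) = 5.198298


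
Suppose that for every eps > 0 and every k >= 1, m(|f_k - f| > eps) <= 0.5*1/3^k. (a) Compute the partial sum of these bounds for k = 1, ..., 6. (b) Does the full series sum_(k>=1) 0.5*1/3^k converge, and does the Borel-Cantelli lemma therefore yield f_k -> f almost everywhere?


Step 1: List the terms 0.5*1/3^k for k = 1 to 6:
  k=1: 0.166667
  k=2: 0.055556
  k=3: 0.018519
  k=4: 0.006173
  k=5: 0.002058
  k=6: 6.858711e-04
Step 2: Partial sum = 0.166667 + 0.055556 + 0.018519 + 0.006173 + 0.002058 + 6.858711e-04
     = 0.249657
Step 3: The full series sum_(k>=1) 0.5*1/3^k converges (geometric series with ratio 1/3 < 1; a constant multiple of a convergent series converges).
Step 4: Fix eps > 0. Since sum_k m(|f_k - f| > eps) < infinity, the Borel-Cantelli lemma gives
        m(limsup_k {|f_k - f| > eps}) = 0, i.e. for a.e. x, |f_k(x) - f(x)| <= eps for all large k.
        Applying this with eps = 1/j for j = 1, 2, ... and intersecting the countably many full-measure sets,
        for a.e. x we get limsup_k |f_k(x) - f(x)| <= 1/j for every j, hence f_k -> f almost everywhere.
Conclusion: series converges; Borel-Cantelli yields f_k -> f a.e.


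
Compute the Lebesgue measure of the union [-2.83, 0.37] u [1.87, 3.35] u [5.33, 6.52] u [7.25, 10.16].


For pairwise disjoint intervals, m(union) = sum of lengths.
= (0.37 - -2.83) + (3.35 - 1.87) + (6.52 - 5.33) + (10.16 - 7.25)
= 3.2 + 1.48 + 1.19 + 2.91
= 8.78


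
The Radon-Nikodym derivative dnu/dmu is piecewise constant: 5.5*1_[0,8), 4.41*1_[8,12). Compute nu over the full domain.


Integrate each piece of the Radon-Nikodym derivative:
Step 1: integral_0^8 5.5 dx = 5.5*(8-0) = 5.5*8 = 44
Step 2: integral_8^12 4.41 dx = 4.41*(12-8) = 4.41*4 = 17.64
Total: 44 + 17.64 = 61.64


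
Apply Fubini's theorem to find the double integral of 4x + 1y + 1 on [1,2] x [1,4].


By Fubini, integrate in x first, then y.
Step 1: Fix y, integrate over x in [1,2]:
  integral(4x + 1y + 1, x=1..2)
  = 4*(2^2 - 1^2)/2 + (1y + 1)*(2 - 1)
  = 6 + (1y + 1)*1
  = 6 + 1y + 1
  = 7 + 1y
Step 2: Integrate over y in [1,4]:
  integral(7 + 1y, y=1..4)
  = 7*3 + 1*(4^2 - 1^2)/2
  = 21 + 7.5
  = 28.5


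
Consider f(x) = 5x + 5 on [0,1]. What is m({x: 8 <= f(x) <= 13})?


f^(-1)([8, 13]) = {x : 8 <= 5x + 5 <= 13}
Solving: (8 - 5)/5 <= x <= (13 - 5)/5
= [0.6, 1.6]
Intersecting with [0,1]: [0.6, 1]
Measure = 1 - 0.6 = 0.4


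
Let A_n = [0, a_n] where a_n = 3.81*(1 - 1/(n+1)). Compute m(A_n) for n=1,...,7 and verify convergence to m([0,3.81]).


By continuity of measure from below: if A_n increases to A, then m(A_n) -> m(A).
Here A = [0, 3.81], so m(A) = 3.81
Step 1: a_1 = 3.81*(1 - 1/2) = 1.905, m(A_1) = 1.905
Step 2: a_2 = 3.81*(1 - 1/3) = 2.54, m(A_2) = 2.54
Step 3: a_3 = 3.81*(1 - 1/4) = 2.8575, m(A_3) = 2.8575
Step 4: a_4 = 3.81*(1 - 1/5) = 3.048, m(A_4) = 3.048
Step 5: a_5 = 3.81*(1 - 1/6) = 3.175, m(A_5) = 3.175
Step 6: a_6 = 3.81*(1 - 1/7) = 3.2657, m(A_6) = 3.2657
Step 7: a_7 = 3.81*(1 - 1/8) = 3.3338, m(A_7) = 3.3338
Limit: m(A_n) -> m([0,3.81]) = 3.81


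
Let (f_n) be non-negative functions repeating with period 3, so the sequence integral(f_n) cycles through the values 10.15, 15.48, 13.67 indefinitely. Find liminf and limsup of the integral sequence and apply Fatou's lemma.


The sequence (integral(f_n)) is periodic with period 3, repeating the values 10.15, 15.48, 13.67 indefinitely.
Step 1: For a periodic sequence, every tail (a_m, a_(m+1), ...) contains all 3 period values infinitely often.
Step 2: Hence inf of every tail = min of the period values = min(10.15, 15.48, 13.67) = 10.15.
        liminf_n integral(f_n) = sup over m of (inf of tail from m) = 10.15.
Step 3: Similarly sup of every tail = max of the period values = 15.48.
        limsup_n integral(f_n) = 15.48.
Step 4: Fatou's lemma: integral(liminf_n f_n) <= liminf_n integral(f_n) = 10.15.
        So the integral of the pointwise liminf is at most 10.15.


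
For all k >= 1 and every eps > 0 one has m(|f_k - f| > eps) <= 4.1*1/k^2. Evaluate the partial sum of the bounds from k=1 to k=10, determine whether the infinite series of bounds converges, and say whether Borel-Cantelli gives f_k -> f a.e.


Step 1: List the terms 4.1*1/k^2 for k = 1 to 10:
  k=1: 4.1
  k=2: 1.025
  k=3: 0.455556
  k=4: 0.25625
  k=5: 0.164
  k=6: 0.113889
  k=7: 0.083673
  k=8: 0.064062
  k=9: 0.050617
  k=10: 0.041
Step 2: Partial sum = 4.1 + 1.025 + 0.455556 + 0.25625 + 0.164 + 0.113889 + 0.083673 + 0.064062 + 0.050617 + 0.041
     = 6.354048
Step 3: The full series sum_(k>=1) 4.1*1/k^2 converges (p-series with p = 2 > 1; a constant multiple of a convergent series converges).
Step 4: Fix eps > 0. Since sum_k m(|f_k - f| > eps) < infinity, the Borel-Cantelli lemma gives
        m(limsup_k {|f_k - f| > eps}) = 0, i.e. for a.e. x, |f_k(x) - f(x)| <= eps for all large k.
        Applying this with eps = 1/j for j = 1, 2, ... and intersecting the countably many full-measure sets,
        for a.e. x we get limsup_k |f_k(x) - f(x)| <= 1/j for every j, hence f_k -> f almost everywhere.
Conclusion: series converges; Borel-Cantelli yields f_k -> f a.e.


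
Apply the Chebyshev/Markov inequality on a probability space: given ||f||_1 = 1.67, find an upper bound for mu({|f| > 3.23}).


Chebyshev/Markov inequality: mu(|f| > eps) <= (||f||_p / eps)^p
Step 1: ||f||_1 / eps = 1.67 / 3.23 = 0.517028
Step 2: Raise to power p = 1:
  (0.517028)^1 = 0.517028
Step 3: Therefore mu(|f| > 3.23) <= 0.517028


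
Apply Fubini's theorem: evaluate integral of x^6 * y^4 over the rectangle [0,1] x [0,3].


By Fubini's theorem, the double integral factors as a product of single integrals:
Step 1: integral_0^1 x^6 dx = [x^7/7] from 0 to 1
     = 1^7/7 = 0.142857
Step 2: integral_0^3 y^4 dy = [y^5/5] from 0 to 3
     = 3^5/5 = 48.6
Step 3: Double integral = 0.142857 * 48.6 = 6.942857


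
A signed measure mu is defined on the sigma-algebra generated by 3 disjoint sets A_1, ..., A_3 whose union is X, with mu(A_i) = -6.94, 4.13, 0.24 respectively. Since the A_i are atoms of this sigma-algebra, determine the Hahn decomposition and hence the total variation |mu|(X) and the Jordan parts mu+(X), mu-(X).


Step 1: Every measurable set is a union of atoms (the cells / points), so a Hahn decomposition is
  obtained by grouping atoms by sign: P = union of atoms with mu > 0, N = union of the remaining atoms.
  Atoms in P (indices): 2, 3;  atoms in N (indices): 1
  Positive values: 4.13, 0.24
  Negative values: -6.94
Step 2: mu+(X) = mu(P) = sum of positive atom values = 4.37
Step 3: mu-(X) = -mu(N) = sum of |negative atom values| = 6.94
Step 4: |mu|(X) = mu+(X) + mu-(X) = 4.37 + 6.94 = 11.31


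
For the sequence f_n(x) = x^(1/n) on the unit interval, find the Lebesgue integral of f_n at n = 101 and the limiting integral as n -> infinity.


At n = 101: f_101(x) = x^(1/101).
Step 1: integral(x^(1/101), 0, 1) = [x^(1/101+1) / (1/101+1)] from 0 to 1
     = 1 / (1/101 + 1) = 1 / ((101+1)/101) = 101/(101+1)
     = 101/102 = 0.990196
Step 2: As n -> infinity, f_n(x) = x^(1/n) -> 1 for x in (0,1], and f_n is increasing in n.
By MCT, lim_n integral(f_n) = integral(lim_n f_n) = integral(1, 0, 1) = 1.
Step 3: Verify convergence: 101/102 = 0.990196 -> 1


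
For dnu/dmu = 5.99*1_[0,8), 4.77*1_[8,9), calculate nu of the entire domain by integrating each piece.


Integrate each piece of the Radon-Nikodym derivative:
Step 1: integral_0^8 5.99 dx = 5.99*(8-0) = 5.99*8 = 47.92
Step 2: integral_8^9 4.77 dx = 4.77*(9-8) = 4.77*1 = 4.77
Total: 47.92 + 4.77 = 52.69


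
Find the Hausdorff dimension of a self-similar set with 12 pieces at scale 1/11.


For a self-similar set with N copies scaled by 1/r:
dim_H = log(N)/log(r) = log(12)/log(11)
= 2.484907/2.397895
= 1.036287


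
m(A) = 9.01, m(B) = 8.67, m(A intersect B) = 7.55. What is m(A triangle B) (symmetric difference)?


m(A Delta B) = m(A) + m(B) - 2*m(A n B)
= 9.01 + 8.67 - 2*7.55
= 9.01 + 8.67 - 15.1
= 2.58


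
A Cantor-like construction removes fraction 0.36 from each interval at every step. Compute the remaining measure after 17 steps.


Step 1: At each step, fraction remaining = 1 - 0.36 = 0.64
Step 2: After 17 steps, measure = (0.64)^17
Result = 5.070602e-04


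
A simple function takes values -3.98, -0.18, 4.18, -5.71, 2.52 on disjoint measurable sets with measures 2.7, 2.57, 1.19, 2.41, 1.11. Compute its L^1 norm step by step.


Step 1: Compute |f_i|^1 for each value:
  |-3.98|^1 = 3.98
  |-0.18|^1 = 0.18
  |4.18|^1 = 4.18
  |-5.71|^1 = 5.71
  |2.52|^1 = 2.52
Step 2: Multiply by measures and sum:
  3.98 * 2.7 = 10.746
  0.18 * 2.57 = 0.4626
  4.18 * 1.19 = 4.9742
  5.71 * 2.41 = 13.7611
  2.52 * 1.11 = 2.7972
Sum = 10.746 + 0.4626 + 4.9742 + 13.7611 + 2.7972 = 32.7411
Step 3: Take the p-th root:
||f||_1 = (32.7411)^(1/1) = 32.7411


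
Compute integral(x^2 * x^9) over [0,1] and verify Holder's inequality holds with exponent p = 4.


Step 1: Exact integral of f*g = integral(x^11, 0, 1) = 1/12
     = 0.083333
Step 2: Holder bound with p=4, q=1.333333:
  ||f||_p = (integral x^8 dx)^(1/4) = (1/9)^(1/4) = 0.57735
  ||g||_q = (integral x^12 dx)^(1/1.333333) = (1/13)^(1/1.333333) = 0.146064
Step 3: Holder bound = ||f||_p * ||g||_q = 0.57735 * 0.146064 = 0.08433
Verification: 0.083333 <= 0.08433 (Holder holds)


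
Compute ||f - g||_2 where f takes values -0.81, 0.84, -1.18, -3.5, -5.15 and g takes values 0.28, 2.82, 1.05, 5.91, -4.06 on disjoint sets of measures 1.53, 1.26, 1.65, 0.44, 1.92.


Step 1: Compute differences f_i - g_i:
  -0.81 - 0.28 = -1.09
  0.84 - 2.82 = -1.98
  -1.18 - 1.05 = -2.23
  -3.5 - 5.91 = -9.41
  -5.15 - -4.06 = -1.09
Step 2: Compute |diff|^2 * measure for each set:
  |-1.09|^2 * 1.53 = 1.1881 * 1.53 = 1.817793
  |-1.98|^2 * 1.26 = 3.9204 * 1.26 = 4.939704
  |-2.23|^2 * 1.65 = 4.9729 * 1.65 = 8.205285
  |-9.41|^2 * 0.44 = 88.5481 * 0.44 = 38.961164
  |-1.09|^2 * 1.92 = 1.1881 * 1.92 = 2.281152
Step 3: Sum = 56.205098
Step 4: ||f-g||_2 = (56.205098)^(1/2) = 7.497006


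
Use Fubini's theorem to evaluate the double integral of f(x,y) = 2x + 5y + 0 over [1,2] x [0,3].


By Fubini, integrate in x first, then y.
Step 1: Fix y, integrate over x in [1,2]:
  integral(2x + 5y + 0, x=1..2)
  = 2*(2^2 - 1^2)/2 + (5y + 0)*(2 - 1)
  = 3 + (5y + 0)*1
  = 3 + 5y + 0
  = 3 + 5y
Step 2: Integrate over y in [0,3]:
  integral(3 + 5y, y=0..3)
  = 3*3 + 5*(3^2 - 0^2)/2
  = 9 + 22.5
  = 31.5


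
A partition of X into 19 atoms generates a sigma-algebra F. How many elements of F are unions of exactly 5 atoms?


Each element of F is a union of some subset of the 19 atoms.
Elements that are unions of exactly 5 atoms correspond to 5-element subsets of the 19 atoms.
Count = C(19, 5) = 19! / (5! * 14!) = 11628.


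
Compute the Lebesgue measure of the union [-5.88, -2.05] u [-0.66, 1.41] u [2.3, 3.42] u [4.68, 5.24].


For pairwise disjoint intervals, m(union) = sum of lengths.
= (-2.05 - -5.88) + (1.41 - -0.66) + (3.42 - 2.3) + (5.24 - 4.68)
= 3.83 + 2.07 + 1.12 + 0.56
= 7.58


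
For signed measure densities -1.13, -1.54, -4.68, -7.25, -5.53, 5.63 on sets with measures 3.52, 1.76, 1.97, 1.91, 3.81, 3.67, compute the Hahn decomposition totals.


Step 1: Compute signed measure on each set:
  Set 1: -1.13 * 3.52 = -3.9776
  Set 2: -1.54 * 1.76 = -2.7104
  Set 3: -4.68 * 1.97 = -9.2196
  Set 4: -7.25 * 1.91 = -13.8475
  Set 5: -5.53 * 3.81 = -21.0693
  Set 6: 5.63 * 3.67 = 20.6621
Step 2: Total signed measure = (-3.9776) + (-2.7104) + (-9.2196) + (-13.8475) + (-21.0693) + (20.6621)
     = -30.1623
Step 3: Positive part mu+(X) = sum of positive contributions = 20.6621
Step 4: Negative part mu-(X) = |sum of negative contributions| = 50.8244


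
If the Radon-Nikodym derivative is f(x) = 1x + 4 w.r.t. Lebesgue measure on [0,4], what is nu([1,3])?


nu(A) = integral_A (dnu/dmu) dmu = integral_1^3 (1x + 4) dx
Step 1: Antiderivative F(x) = (1/2)x^2 + 4x
Step 2: F(3) = (1/2)*3^2 + 4*3 = 4.5 + 12 = 16.5
Step 3: F(1) = (1/2)*1^2 + 4*1 = 0.5 + 4 = 4.5
Step 4: nu([1,3]) = F(3) - F(1) = 16.5 - 4.5 = 12


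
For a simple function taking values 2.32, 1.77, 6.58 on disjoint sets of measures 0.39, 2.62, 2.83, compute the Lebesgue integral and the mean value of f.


Step 1: Integral = sum(value_i * measure_i)
= 2.32*0.39 + 1.77*2.62 + 6.58*2.83
= 0.9048 + 4.6374 + 18.6214
= 24.1636
Step 2: Total measure of domain = 0.39 + 2.62 + 2.83 = 5.84
Step 3: Average value = 24.1636 / 5.84 = 4.137603


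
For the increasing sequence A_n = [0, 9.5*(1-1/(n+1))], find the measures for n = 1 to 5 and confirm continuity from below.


By continuity of measure from below: if A_n increases to A, then m(A_n) -> m(A).
Here A = [0, 9.5], so m(A) = 9.5
Step 1: a_1 = 9.5*(1 - 1/2) = 4.75, m(A_1) = 4.75
Step 2: a_2 = 9.5*(1 - 1/3) = 6.3333, m(A_2) = 6.3333
Step 3: a_3 = 9.5*(1 - 1/4) = 7.125, m(A_3) = 7.125
Step 4: a_4 = 9.5*(1 - 1/5) = 7.6, m(A_4) = 7.6
Step 5: a_5 = 9.5*(1 - 1/6) = 7.9167, m(A_5) = 7.9167
Limit: m(A_n) -> m([0,9.5]) = 9.5
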